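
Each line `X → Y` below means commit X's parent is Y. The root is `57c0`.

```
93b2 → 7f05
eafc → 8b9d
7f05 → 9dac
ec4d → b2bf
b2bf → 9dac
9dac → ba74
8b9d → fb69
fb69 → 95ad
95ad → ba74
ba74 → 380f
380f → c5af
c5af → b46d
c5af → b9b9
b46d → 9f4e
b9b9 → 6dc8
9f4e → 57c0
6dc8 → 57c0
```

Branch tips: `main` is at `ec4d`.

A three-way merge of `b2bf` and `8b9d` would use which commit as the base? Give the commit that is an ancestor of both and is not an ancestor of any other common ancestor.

Ancestors of b2bf: {380f, 57c0, 6dc8, 9dac, 9f4e, b2bf, b46d, b9b9, ba74, c5af}.
Ancestors of 8b9d: {380f, 57c0, 6dc8, 8b9d, 95ad, 9f4e, b46d, b9b9, ba74, c5af, fb69}.
Common ancestors: {380f, 57c0, 6dc8, 9f4e, b46d, b9b9, ba74, c5af}.
Among these, ba74 is not an ancestor of any other common ancestor — it is the merge base.

ba74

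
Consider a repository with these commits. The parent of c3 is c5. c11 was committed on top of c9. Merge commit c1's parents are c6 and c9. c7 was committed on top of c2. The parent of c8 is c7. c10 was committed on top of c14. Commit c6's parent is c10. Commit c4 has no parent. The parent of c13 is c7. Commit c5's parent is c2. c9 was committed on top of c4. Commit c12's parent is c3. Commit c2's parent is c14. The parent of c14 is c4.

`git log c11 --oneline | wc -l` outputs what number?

3

Walking parent pointers from c11: reachable set = {c11, c4, c9}.
That is 3 commits.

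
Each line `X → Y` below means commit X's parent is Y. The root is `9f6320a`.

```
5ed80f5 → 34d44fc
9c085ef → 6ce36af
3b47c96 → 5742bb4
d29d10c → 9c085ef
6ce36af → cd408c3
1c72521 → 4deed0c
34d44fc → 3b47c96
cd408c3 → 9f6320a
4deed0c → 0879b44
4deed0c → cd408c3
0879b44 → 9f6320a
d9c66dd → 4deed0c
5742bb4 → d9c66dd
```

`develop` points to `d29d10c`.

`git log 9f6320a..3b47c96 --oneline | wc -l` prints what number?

6

Reachable from 3b47c96: {0879b44, 3b47c96, 4deed0c, 5742bb4, 9f6320a, cd408c3, d9c66dd}.
Reachable from 9f6320a: {9f6320a}.
In 3b47c96's history but not 9f6320a's: {0879b44, 3b47c96, 4deed0c, 5742bb4, cd408c3, d9c66dd} — 6 commits.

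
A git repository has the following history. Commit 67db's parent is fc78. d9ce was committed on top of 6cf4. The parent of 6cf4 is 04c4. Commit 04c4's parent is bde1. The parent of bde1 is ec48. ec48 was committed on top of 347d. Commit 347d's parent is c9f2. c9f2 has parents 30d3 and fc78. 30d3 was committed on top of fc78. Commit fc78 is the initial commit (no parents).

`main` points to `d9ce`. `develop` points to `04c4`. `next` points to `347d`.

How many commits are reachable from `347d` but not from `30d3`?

Reachable from 347d: {30d3, 347d, c9f2, fc78}.
Reachable from 30d3: {30d3, fc78}.
In 347d's history but not 30d3's: {347d, c9f2} — 2 commits.

2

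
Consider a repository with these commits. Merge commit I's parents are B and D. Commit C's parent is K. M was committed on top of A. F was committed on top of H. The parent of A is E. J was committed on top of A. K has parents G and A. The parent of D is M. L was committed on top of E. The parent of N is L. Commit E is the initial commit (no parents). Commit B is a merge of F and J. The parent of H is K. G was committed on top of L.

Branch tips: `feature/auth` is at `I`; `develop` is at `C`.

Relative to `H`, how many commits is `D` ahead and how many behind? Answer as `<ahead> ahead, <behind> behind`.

Reachable from D: {A, D, E, M}.
Reachable from H: {A, E, G, H, K, L}.
Only in D's history (ahead): {D, M} — 2.
Only in H's history (behind): {G, H, K, L} — 4.

2 ahead, 4 behind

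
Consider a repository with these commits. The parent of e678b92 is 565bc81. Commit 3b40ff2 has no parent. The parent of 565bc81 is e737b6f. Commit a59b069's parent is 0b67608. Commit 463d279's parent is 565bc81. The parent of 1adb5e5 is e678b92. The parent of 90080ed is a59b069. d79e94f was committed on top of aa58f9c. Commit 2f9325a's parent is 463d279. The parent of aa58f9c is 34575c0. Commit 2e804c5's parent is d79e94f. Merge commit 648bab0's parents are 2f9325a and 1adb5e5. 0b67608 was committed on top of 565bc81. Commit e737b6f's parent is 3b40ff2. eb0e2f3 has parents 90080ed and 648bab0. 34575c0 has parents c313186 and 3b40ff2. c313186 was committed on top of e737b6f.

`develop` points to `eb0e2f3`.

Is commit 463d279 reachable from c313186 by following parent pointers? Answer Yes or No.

Ancestors of c313186: {3b40ff2, c313186, e737b6f}.
463d279 is not in that set, so it is not an ancestor of c313186.

No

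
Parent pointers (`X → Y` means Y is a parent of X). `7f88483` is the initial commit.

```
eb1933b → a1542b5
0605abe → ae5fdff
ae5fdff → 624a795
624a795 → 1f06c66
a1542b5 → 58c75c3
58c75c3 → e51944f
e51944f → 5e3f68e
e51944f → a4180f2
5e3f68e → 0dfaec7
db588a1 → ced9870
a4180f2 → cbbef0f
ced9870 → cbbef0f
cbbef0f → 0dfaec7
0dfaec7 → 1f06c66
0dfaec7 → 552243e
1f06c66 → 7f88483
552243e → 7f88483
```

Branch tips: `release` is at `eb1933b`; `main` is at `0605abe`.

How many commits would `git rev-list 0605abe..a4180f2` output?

4

Reachable from a4180f2: {0dfaec7, 1f06c66, 552243e, 7f88483, a4180f2, cbbef0f}.
Reachable from 0605abe: {0605abe, 1f06c66, 624a795, 7f88483, ae5fdff}.
In a4180f2's history but not 0605abe's: {0dfaec7, 552243e, a4180f2, cbbef0f} — 4 commits.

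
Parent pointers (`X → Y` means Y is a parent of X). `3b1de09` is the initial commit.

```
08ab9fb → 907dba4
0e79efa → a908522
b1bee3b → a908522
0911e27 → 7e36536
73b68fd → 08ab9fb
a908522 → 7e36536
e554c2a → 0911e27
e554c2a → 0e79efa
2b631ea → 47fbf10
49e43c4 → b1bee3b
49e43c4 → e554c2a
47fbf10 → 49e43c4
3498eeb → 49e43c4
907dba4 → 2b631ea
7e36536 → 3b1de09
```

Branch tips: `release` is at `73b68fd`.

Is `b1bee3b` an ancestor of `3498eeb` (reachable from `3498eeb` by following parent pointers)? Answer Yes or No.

Yes

Ancestors of 3498eeb (commits reachable by following parents): {0911e27, 0e79efa, 3498eeb, 3b1de09, 49e43c4, 7e36536, a908522, b1bee3b, e554c2a}.
b1bee3b is in that set, so it is an ancestor of 3498eeb.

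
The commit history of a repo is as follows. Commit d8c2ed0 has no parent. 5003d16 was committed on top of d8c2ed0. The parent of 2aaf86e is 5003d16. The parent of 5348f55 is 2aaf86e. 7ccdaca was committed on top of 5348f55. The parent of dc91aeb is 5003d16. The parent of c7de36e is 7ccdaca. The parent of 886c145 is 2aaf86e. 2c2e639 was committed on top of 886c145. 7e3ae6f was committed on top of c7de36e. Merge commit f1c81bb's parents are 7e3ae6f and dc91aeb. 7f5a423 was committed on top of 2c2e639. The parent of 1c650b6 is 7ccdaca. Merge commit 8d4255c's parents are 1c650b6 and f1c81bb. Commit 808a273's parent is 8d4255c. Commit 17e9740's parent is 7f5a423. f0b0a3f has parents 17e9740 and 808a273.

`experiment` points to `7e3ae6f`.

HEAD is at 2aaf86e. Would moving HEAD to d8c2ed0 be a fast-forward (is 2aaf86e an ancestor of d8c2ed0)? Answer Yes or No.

A fast-forward from 2aaf86e to d8c2ed0 is possible iff 2aaf86e is an ancestor of d8c2ed0.
Ancestors of d8c2ed0: {d8c2ed0}.
2aaf86e is not among them, so fast-forward is not possible.

No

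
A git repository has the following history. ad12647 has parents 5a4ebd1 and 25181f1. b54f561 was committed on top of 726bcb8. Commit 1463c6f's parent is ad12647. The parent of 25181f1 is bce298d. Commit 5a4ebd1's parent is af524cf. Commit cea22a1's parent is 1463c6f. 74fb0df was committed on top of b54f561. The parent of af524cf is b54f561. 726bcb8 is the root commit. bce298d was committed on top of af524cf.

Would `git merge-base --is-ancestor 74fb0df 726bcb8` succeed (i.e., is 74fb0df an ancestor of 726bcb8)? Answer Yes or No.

No

Ancestors of 726bcb8: {726bcb8}.
74fb0df is not in that set, so it is not an ancestor of 726bcb8.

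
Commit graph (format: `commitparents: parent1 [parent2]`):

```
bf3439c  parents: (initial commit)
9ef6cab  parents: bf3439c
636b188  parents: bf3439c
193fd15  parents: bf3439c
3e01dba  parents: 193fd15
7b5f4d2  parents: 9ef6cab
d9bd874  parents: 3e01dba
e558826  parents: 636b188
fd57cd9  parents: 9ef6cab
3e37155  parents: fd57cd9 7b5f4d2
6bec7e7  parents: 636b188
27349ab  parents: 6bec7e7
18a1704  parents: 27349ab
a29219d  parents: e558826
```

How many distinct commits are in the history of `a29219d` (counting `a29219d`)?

Walking parent pointers from a29219d: reachable set = {636b188, a29219d, bf3439c, e558826}.
That is 4 commits.

4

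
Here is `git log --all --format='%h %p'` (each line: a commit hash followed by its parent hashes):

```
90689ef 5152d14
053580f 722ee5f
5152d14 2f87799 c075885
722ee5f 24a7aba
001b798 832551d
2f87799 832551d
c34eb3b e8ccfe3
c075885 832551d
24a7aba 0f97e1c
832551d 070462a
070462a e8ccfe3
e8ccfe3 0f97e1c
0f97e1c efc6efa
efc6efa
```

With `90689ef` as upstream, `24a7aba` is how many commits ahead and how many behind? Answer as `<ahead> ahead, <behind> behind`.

Reachable from 24a7aba: {0f97e1c, 24a7aba, efc6efa}.
Reachable from 90689ef: {070462a, 0f97e1c, 2f87799, 5152d14, 832551d, 90689ef, c075885, e8ccfe3, efc6efa}.
Only in 24a7aba's history (ahead): {24a7aba} — 1.
Only in 90689ef's history (behind): {070462a, 2f87799, 5152d14, 832551d, 90689ef, c075885, e8ccfe3} — 7.

1 ahead, 7 behind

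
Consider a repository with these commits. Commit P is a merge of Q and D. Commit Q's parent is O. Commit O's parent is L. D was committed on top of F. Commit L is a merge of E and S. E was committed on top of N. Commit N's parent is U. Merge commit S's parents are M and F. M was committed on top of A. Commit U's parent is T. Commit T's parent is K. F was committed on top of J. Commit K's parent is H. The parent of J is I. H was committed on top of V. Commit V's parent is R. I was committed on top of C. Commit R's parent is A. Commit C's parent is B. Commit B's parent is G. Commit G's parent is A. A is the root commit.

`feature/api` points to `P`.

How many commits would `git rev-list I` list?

Walking parent pointers from I: reachable set = {A, B, C, G, I}.
That is 5 commits.

5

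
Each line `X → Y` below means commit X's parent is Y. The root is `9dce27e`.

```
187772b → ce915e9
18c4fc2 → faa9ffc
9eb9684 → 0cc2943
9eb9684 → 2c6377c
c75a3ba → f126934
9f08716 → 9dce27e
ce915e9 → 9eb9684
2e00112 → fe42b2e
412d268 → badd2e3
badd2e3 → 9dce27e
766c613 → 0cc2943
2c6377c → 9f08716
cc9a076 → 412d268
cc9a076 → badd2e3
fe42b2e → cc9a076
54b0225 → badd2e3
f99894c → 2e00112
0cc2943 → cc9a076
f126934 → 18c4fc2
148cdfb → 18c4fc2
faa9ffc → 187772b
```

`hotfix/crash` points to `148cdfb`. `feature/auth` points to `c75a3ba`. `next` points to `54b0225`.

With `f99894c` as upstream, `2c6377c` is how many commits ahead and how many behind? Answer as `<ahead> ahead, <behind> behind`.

Reachable from 2c6377c: {2c6377c, 9dce27e, 9f08716}.
Reachable from f99894c: {2e00112, 412d268, 9dce27e, badd2e3, cc9a076, f99894c, fe42b2e}.
Only in 2c6377c's history (ahead): {2c6377c, 9f08716} — 2.
Only in f99894c's history (behind): {2e00112, 412d268, badd2e3, cc9a076, f99894c, fe42b2e} — 6.

2 ahead, 6 behind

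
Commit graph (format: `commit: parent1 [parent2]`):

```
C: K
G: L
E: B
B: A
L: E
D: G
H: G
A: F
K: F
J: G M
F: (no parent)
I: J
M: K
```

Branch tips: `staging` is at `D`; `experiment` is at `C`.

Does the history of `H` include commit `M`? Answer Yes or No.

No

Ancestors of H: {A, B, E, F, G, H, L}.
M is not in that set, so it is not an ancestor of H.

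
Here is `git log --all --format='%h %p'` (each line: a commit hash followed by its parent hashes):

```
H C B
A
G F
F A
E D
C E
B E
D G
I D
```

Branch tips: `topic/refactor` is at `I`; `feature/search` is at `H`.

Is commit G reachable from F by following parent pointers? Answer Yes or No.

No

Ancestors of F: {A, F}.
G is not in that set, so it is not an ancestor of F.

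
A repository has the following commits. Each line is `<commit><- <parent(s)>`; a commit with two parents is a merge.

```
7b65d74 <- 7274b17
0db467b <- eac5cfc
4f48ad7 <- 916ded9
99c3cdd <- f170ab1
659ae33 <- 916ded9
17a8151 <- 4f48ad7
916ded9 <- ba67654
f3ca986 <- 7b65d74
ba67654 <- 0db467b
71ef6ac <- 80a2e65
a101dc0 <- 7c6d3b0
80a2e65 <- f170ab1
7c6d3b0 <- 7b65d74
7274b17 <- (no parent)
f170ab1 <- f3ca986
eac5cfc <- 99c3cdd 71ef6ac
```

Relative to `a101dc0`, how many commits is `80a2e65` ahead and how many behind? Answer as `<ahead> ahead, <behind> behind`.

3 ahead, 2 behind

Reachable from 80a2e65: {7274b17, 7b65d74, 80a2e65, f170ab1, f3ca986}.
Reachable from a101dc0: {7274b17, 7b65d74, 7c6d3b0, a101dc0}.
Only in 80a2e65's history (ahead): {80a2e65, f170ab1, f3ca986} — 3.
Only in a101dc0's history (behind): {7c6d3b0, a101dc0} — 2.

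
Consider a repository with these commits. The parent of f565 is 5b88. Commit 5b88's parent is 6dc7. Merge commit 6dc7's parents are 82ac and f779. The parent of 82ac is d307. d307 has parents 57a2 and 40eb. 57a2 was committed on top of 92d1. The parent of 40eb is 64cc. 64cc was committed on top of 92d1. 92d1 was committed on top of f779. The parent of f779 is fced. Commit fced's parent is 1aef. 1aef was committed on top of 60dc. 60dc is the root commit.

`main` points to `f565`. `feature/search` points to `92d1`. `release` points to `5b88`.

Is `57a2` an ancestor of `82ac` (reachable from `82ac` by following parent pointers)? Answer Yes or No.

Yes

Ancestors of 82ac (commits reachable by following parents): {1aef, 40eb, 57a2, 60dc, 64cc, 82ac, 92d1, d307, f779, fced}.
57a2 is in that set, so it is an ancestor of 82ac.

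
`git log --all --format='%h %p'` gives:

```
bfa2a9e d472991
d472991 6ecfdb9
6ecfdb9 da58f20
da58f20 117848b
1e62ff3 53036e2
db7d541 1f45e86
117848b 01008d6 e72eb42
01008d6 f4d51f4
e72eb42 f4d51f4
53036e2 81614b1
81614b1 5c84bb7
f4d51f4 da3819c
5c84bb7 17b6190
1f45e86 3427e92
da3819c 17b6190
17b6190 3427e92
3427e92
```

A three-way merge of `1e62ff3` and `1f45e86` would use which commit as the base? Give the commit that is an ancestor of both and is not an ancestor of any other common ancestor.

Ancestors of 1e62ff3: {17b6190, 1e62ff3, 3427e92, 53036e2, 5c84bb7, 81614b1}.
Ancestors of 1f45e86: {1f45e86, 3427e92}.
Common ancestors: {3427e92}.
The only common ancestor is 3427e92, so it is the merge base.

3427e92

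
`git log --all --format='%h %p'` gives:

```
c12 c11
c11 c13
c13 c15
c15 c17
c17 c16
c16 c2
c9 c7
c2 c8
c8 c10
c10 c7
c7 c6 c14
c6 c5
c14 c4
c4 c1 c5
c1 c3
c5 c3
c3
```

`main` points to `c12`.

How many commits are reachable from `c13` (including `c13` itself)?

14

Walking parent pointers from c13: reachable set = {c1, c10, c13, c14, c15, c16, c17, c2, c3, c4, c5, c6, c7, c8}.
That is 14 commits.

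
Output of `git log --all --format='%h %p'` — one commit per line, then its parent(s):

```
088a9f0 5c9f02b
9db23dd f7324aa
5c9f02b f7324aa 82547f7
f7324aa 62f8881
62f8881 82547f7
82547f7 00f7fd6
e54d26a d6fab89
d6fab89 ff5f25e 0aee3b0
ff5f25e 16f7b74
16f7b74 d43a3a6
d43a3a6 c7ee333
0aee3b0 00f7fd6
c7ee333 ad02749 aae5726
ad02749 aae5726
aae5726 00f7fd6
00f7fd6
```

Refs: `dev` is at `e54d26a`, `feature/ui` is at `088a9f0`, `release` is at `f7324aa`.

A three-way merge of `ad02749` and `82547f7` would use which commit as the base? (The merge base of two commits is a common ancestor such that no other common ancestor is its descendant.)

Ancestors of ad02749: {00f7fd6, aae5726, ad02749}.
Ancestors of 82547f7: {00f7fd6, 82547f7}.
Common ancestors: {00f7fd6}.
The only common ancestor is 00f7fd6, so it is the merge base.

00f7fd6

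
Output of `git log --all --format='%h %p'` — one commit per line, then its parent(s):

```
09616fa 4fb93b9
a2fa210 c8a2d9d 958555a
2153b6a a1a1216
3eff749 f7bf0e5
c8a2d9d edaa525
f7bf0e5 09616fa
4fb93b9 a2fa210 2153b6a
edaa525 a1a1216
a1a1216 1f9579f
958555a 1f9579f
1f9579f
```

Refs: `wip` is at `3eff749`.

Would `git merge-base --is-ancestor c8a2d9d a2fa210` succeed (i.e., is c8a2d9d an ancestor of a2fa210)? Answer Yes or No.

Yes

Ancestors of a2fa210 (commits reachable by following parents): {1f9579f, 958555a, a1a1216, a2fa210, c8a2d9d, edaa525}.
c8a2d9d is in that set, so it is an ancestor of a2fa210.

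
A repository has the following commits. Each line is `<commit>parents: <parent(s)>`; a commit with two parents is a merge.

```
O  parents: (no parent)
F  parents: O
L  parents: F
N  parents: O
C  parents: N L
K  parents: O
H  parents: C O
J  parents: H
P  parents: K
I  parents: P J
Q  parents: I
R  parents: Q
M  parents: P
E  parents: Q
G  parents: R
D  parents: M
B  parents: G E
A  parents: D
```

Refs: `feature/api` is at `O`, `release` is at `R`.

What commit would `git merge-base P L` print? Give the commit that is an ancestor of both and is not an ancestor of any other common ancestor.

O

Ancestors of P: {K, O, P}.
Ancestors of L: {F, L, O}.
Common ancestors: {O}.
The only common ancestor is O, so it is the merge base.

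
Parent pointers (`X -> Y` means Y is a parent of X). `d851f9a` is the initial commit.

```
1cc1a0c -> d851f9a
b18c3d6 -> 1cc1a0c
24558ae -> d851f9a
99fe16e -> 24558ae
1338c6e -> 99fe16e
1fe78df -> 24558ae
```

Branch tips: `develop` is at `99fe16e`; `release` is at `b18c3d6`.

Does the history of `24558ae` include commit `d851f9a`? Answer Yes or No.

Yes

Ancestors of 24558ae (commits reachable by following parents): {24558ae, d851f9a}.
d851f9a is in that set, so it is an ancestor of 24558ae.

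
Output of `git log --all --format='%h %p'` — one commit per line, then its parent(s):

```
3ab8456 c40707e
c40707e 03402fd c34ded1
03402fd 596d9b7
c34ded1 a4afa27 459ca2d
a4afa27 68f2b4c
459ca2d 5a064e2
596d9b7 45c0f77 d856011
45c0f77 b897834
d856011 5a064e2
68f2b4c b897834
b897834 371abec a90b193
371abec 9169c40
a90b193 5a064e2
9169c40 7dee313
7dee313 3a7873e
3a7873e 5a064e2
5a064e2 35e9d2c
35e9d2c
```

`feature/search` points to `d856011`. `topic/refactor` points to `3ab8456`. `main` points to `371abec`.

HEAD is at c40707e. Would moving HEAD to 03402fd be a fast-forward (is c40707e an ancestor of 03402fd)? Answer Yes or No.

A fast-forward from c40707e to 03402fd is possible iff c40707e is an ancestor of 03402fd.
Ancestors of 03402fd: {03402fd, 35e9d2c, 371abec, 3a7873e, 45c0f77, 596d9b7, 5a064e2, 7dee313, 9169c40, a90b193, b897834, d856011}.
c40707e is not among them, so fast-forward is not possible.

No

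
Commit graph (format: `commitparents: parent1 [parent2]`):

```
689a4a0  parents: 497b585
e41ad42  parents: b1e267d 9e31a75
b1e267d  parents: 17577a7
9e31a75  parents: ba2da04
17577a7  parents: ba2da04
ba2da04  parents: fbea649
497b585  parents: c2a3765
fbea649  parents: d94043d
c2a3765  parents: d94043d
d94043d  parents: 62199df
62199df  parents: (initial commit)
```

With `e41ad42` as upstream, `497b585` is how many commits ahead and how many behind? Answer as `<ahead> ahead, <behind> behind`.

Reachable from 497b585: {497b585, 62199df, c2a3765, d94043d}.
Reachable from e41ad42: {17577a7, 62199df, 9e31a75, b1e267d, ba2da04, d94043d, e41ad42, fbea649}.
Only in 497b585's history (ahead): {497b585, c2a3765} — 2.
Only in e41ad42's history (behind): {17577a7, 9e31a75, b1e267d, ba2da04, e41ad42, fbea649} — 6.

2 ahead, 6 behind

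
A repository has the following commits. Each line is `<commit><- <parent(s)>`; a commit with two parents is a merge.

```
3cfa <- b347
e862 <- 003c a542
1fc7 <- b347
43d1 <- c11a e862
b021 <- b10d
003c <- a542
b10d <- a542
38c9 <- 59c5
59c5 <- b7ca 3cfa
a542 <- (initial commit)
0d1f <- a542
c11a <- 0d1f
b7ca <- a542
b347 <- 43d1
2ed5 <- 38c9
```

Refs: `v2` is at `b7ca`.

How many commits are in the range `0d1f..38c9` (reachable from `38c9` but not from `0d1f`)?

Reachable from 38c9: {003c, 0d1f, 38c9, 3cfa, 43d1, 59c5, a542, b347, b7ca, c11a, e862}.
Reachable from 0d1f: {0d1f, a542}.
In 38c9's history but not 0d1f's: {003c, 38c9, 3cfa, 43d1, 59c5, b347, b7ca, c11a, e862} — 9 commits.

9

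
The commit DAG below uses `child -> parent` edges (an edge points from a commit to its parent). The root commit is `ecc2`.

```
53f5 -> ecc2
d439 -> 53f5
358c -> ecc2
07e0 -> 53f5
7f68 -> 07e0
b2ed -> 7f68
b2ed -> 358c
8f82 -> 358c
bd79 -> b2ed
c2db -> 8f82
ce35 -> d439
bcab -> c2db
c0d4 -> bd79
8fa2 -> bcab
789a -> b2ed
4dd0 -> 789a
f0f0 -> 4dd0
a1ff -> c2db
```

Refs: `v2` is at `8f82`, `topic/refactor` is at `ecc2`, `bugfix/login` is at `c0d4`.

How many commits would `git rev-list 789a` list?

Walking parent pointers from 789a: reachable set = {07e0, 358c, 53f5, 789a, 7f68, b2ed, ecc2}.
That is 7 commits.

7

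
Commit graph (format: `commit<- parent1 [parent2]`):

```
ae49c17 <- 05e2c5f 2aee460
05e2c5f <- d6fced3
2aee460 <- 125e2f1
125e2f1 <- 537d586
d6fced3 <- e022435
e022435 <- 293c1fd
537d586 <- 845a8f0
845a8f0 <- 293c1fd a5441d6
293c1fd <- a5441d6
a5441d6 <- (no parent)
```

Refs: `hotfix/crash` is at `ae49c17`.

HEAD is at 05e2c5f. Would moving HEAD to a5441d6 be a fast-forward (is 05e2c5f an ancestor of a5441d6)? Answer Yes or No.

No

A fast-forward from 05e2c5f to a5441d6 is possible iff 05e2c5f is an ancestor of a5441d6.
Ancestors of a5441d6: {a5441d6}.
05e2c5f is not among them, so fast-forward is not possible.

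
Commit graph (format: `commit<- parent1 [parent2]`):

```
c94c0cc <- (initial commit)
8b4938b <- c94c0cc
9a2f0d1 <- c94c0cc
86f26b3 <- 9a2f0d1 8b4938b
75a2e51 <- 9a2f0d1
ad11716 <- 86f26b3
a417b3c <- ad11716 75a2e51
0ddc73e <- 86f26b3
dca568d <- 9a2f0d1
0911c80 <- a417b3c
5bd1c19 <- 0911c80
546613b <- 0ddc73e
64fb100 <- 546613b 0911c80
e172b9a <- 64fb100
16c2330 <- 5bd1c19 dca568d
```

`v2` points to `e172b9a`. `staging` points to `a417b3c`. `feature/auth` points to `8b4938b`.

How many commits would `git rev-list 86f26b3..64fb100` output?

7

Reachable from 64fb100: {0911c80, 0ddc73e, 546613b, 64fb100, 75a2e51, 86f26b3, 8b4938b, 9a2f0d1, a417b3c, ad11716, c94c0cc}.
Reachable from 86f26b3: {86f26b3, 8b4938b, 9a2f0d1, c94c0cc}.
In 64fb100's history but not 86f26b3's: {0911c80, 0ddc73e, 546613b, 64fb100, 75a2e51, a417b3c, ad11716} — 7 commits.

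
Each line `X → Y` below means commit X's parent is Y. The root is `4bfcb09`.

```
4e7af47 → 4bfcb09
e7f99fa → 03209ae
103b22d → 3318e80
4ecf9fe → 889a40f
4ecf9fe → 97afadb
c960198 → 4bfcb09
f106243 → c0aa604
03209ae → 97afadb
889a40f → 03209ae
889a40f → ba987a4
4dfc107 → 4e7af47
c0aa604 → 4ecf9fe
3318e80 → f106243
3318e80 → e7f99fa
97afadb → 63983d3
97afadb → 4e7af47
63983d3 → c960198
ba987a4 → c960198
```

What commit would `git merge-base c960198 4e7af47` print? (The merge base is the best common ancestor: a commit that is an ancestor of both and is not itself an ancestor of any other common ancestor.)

Ancestors of c960198: {4bfcb09, c960198}.
Ancestors of 4e7af47: {4bfcb09, 4e7af47}.
Common ancestors: {4bfcb09}.
The only common ancestor is 4bfcb09, so it is the merge base.

4bfcb09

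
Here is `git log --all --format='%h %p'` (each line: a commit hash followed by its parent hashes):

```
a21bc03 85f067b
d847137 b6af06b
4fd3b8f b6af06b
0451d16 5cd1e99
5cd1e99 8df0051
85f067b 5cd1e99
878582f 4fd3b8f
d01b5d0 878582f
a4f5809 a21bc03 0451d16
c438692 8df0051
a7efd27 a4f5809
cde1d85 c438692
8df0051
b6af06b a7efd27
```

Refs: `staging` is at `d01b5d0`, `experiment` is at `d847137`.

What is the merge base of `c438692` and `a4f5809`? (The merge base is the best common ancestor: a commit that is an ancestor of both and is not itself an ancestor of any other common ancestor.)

Ancestors of c438692: {8df0051, c438692}.
Ancestors of a4f5809: {0451d16, 5cd1e99, 85f067b, 8df0051, a21bc03, a4f5809}.
Common ancestors: {8df0051}.
The only common ancestor is 8df0051, so it is the merge base.

8df0051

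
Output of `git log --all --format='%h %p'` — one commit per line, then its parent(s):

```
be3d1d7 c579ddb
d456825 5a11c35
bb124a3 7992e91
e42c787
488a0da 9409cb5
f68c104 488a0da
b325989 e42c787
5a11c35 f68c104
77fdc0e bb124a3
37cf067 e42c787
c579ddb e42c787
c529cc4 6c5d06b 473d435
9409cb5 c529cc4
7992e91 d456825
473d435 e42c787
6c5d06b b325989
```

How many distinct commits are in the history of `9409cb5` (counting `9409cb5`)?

6

Walking parent pointers from 9409cb5: reachable set = {473d435, 6c5d06b, 9409cb5, b325989, c529cc4, e42c787}.
That is 6 commits.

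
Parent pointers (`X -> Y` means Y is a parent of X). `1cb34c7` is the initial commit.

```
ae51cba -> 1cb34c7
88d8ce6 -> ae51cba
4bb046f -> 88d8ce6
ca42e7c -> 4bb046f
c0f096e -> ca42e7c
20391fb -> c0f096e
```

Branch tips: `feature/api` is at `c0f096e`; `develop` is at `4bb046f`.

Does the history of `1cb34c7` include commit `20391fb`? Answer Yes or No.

No

Ancestors of 1cb34c7: {1cb34c7}.
20391fb is not in that set, so it is not an ancestor of 1cb34c7.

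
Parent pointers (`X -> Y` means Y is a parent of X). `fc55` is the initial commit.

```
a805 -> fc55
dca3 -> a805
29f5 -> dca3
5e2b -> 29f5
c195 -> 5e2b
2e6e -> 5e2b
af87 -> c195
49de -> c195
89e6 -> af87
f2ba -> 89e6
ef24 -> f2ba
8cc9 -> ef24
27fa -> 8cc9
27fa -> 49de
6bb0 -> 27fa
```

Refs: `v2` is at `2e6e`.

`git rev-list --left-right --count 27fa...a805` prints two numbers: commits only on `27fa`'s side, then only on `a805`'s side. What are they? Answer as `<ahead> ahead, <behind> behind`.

Reachable from 27fa: {27fa, 29f5, 49de, 5e2b, 89e6, 8cc9, a805, af87, c195, dca3, ef24, f2ba, fc55}.
Reachable from a805: {a805, fc55}.
Only in 27fa's history (ahead): {27fa, 29f5, 49de, 5e2b, 89e6, 8cc9, af87, c195, dca3, ef24, f2ba} — 11.
Only in a805's history (behind): {} — 0.

11 ahead, 0 behind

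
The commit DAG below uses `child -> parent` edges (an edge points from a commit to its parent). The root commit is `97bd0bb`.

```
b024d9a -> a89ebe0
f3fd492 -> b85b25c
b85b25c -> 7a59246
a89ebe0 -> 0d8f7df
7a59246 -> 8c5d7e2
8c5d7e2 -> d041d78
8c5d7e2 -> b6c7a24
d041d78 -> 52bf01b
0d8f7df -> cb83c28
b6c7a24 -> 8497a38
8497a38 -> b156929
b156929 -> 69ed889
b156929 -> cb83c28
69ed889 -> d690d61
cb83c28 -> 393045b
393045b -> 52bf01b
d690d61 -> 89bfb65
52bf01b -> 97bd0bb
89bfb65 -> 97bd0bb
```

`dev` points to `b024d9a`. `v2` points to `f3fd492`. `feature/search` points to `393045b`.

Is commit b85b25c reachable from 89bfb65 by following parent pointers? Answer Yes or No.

No

Ancestors of 89bfb65: {89bfb65, 97bd0bb}.
b85b25c is not in that set, so it is not an ancestor of 89bfb65.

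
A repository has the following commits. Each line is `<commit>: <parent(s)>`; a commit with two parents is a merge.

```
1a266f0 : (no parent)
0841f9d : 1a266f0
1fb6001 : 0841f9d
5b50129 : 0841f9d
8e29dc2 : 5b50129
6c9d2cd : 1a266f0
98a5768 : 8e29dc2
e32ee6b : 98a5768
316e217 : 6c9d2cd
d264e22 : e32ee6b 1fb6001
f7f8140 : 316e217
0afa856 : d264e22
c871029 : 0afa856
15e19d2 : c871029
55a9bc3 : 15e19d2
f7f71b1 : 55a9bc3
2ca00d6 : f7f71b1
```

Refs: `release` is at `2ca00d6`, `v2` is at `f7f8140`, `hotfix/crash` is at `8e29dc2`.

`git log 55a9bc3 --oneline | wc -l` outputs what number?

12

Walking parent pointers from 55a9bc3: reachable set = {0841f9d, 0afa856, 15e19d2, 1a266f0, 1fb6001, 55a9bc3, 5b50129, 8e29dc2, 98a5768, c871029, d264e22, e32ee6b}.
That is 12 commits.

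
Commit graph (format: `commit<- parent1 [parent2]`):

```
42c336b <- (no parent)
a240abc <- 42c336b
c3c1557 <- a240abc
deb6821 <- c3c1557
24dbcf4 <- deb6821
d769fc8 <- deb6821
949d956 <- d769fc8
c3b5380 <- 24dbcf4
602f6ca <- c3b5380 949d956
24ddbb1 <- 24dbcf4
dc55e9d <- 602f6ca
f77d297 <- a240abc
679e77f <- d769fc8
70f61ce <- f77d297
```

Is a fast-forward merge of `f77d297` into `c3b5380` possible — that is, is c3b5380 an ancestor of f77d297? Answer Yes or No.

No

A fast-forward from c3b5380 to f77d297 is possible iff c3b5380 is an ancestor of f77d297.
Ancestors of f77d297: {42c336b, a240abc, f77d297}.
c3b5380 is not among them, so fast-forward is not possible.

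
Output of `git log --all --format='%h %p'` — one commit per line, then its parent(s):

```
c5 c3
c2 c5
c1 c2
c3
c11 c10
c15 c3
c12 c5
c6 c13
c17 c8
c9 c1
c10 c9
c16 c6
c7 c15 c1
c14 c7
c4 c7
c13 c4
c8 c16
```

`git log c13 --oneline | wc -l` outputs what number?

8

Walking parent pointers from c13: reachable set = {c1, c13, c15, c2, c3, c4, c5, c7}.
That is 8 commits.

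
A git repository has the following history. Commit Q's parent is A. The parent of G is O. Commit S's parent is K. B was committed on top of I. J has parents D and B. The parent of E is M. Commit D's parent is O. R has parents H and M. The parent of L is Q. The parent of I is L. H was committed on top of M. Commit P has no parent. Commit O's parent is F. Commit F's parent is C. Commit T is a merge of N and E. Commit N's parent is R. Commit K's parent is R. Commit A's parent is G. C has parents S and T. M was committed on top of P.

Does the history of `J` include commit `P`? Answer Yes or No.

Yes

Ancestors of J (commits reachable by following parents): {A, B, C, D, E, F, G, H, I, J, K, L, M, N, O, P, Q, R, S, T}.
P is in that set, so it is an ancestor of J.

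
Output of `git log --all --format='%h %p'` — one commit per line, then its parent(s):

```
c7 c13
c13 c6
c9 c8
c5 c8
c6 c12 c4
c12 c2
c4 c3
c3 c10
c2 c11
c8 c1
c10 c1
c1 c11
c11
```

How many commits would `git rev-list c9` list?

Walking parent pointers from c9: reachable set = {c1, c11, c8, c9}.
That is 4 commits.

4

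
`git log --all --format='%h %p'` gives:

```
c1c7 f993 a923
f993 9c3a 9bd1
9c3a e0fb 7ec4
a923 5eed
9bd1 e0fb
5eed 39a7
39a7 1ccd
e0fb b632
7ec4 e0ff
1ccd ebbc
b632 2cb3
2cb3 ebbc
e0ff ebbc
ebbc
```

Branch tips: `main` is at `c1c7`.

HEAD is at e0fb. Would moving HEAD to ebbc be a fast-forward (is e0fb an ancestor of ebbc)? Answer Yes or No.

A fast-forward from e0fb to ebbc is possible iff e0fb is an ancestor of ebbc.
Ancestors of ebbc: {ebbc}.
e0fb is not among them, so fast-forward is not possible.

No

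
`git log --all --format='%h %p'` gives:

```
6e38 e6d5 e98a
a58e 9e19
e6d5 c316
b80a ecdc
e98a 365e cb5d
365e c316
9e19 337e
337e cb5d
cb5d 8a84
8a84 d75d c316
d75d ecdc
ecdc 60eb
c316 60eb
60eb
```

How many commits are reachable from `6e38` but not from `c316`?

Reachable from 6e38: {365e, 60eb, 6e38, 8a84, c316, cb5d, d75d, e6d5, e98a, ecdc}.
Reachable from c316: {60eb, c316}.
In 6e38's history but not c316's: {365e, 6e38, 8a84, cb5d, d75d, e6d5, e98a, ecdc} — 8 commits.

8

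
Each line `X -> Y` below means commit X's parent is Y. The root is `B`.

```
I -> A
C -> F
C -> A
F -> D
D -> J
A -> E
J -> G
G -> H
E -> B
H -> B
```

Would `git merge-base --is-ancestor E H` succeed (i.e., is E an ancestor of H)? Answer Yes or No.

Ancestors of H: {B, H}.
E is not in that set, so it is not an ancestor of H.

No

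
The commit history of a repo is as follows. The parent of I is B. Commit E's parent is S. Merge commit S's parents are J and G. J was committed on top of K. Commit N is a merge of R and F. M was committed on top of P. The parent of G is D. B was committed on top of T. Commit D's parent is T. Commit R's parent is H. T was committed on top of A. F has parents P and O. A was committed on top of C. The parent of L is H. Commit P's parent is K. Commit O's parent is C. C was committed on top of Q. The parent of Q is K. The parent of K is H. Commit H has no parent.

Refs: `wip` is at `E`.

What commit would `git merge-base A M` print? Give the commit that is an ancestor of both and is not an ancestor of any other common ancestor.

Ancestors of A: {A, C, H, K, Q}.
Ancestors of M: {H, K, M, P}.
Common ancestors: {H, K}.
Among these, K is not an ancestor of any other common ancestor — it is the merge base.

K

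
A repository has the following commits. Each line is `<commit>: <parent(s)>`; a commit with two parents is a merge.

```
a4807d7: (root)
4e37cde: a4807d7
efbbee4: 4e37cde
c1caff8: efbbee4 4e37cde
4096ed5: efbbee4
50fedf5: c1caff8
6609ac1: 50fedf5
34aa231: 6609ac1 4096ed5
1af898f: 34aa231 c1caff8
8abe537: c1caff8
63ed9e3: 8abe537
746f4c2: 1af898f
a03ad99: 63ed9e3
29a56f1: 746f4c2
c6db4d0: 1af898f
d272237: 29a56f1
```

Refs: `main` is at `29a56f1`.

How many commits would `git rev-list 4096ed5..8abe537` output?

2

Reachable from 8abe537: {4e37cde, 8abe537, a4807d7, c1caff8, efbbee4}.
Reachable from 4096ed5: {4096ed5, 4e37cde, a4807d7, efbbee4}.
In 8abe537's history but not 4096ed5's: {8abe537, c1caff8} — 2 commits.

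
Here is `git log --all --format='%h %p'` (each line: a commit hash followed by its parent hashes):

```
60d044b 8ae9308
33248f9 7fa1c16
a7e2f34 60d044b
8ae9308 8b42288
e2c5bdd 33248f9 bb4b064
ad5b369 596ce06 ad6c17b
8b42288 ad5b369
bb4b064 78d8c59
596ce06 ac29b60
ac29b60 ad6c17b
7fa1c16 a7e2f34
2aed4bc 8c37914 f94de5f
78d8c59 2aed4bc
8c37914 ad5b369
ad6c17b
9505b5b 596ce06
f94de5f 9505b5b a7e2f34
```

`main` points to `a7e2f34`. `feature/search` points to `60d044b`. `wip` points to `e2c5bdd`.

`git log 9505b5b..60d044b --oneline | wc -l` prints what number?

4

Reachable from 60d044b: {596ce06, 60d044b, 8ae9308, 8b42288, ac29b60, ad5b369, ad6c17b}.
Reachable from 9505b5b: {596ce06, 9505b5b, ac29b60, ad6c17b}.
In 60d044b's history but not 9505b5b's: {60d044b, 8ae9308, 8b42288, ad5b369} — 4 commits.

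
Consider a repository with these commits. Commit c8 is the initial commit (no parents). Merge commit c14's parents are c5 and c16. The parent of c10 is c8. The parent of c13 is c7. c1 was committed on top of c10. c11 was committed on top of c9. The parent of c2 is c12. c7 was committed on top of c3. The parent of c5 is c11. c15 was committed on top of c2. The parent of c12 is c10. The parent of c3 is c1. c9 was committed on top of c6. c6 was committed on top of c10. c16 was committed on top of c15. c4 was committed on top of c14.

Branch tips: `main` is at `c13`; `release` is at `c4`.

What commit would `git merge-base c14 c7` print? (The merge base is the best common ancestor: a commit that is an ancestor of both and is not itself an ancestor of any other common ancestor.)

Ancestors of c14: {c10, c11, c12, c14, c15, c16, c2, c5, c6, c8, c9}.
Ancestors of c7: {c1, c10, c3, c7, c8}.
Common ancestors: {c10, c8}.
Among these, c10 is not an ancestor of any other common ancestor — it is the merge base.

c10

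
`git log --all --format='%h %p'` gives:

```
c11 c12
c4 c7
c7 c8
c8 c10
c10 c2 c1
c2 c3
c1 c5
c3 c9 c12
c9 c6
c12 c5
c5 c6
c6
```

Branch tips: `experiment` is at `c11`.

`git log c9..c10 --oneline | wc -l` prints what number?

6

Reachable from c10: {c1, c10, c12, c2, c3, c5, c6, c9}.
Reachable from c9: {c6, c9}.
In c10's history but not c9's: {c1, c10, c12, c2, c3, c5} — 6 commits.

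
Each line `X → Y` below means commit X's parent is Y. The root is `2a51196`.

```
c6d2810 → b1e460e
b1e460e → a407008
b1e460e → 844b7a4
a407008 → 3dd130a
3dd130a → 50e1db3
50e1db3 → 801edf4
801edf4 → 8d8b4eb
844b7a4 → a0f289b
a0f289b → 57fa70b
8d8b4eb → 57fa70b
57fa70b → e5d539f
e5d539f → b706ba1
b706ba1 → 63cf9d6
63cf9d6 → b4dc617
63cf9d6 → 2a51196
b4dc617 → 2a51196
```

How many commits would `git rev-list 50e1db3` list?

9

Walking parent pointers from 50e1db3: reachable set = {2a51196, 50e1db3, 57fa70b, 63cf9d6, 801edf4, 8d8b4eb, b4dc617, b706ba1, e5d539f}.
That is 9 commits.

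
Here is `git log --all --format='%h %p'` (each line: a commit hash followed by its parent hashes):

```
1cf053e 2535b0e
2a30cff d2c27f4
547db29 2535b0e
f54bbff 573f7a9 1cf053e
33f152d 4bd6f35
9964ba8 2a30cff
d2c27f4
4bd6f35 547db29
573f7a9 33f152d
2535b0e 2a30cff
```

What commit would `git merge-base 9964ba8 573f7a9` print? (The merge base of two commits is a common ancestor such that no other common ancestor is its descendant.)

2a30cff

Ancestors of 9964ba8: {2a30cff, 9964ba8, d2c27f4}.
Ancestors of 573f7a9: {2535b0e, 2a30cff, 33f152d, 4bd6f35, 547db29, 573f7a9, d2c27f4}.
Common ancestors: {2a30cff, d2c27f4}.
Among these, 2a30cff is not an ancestor of any other common ancestor — it is the merge base.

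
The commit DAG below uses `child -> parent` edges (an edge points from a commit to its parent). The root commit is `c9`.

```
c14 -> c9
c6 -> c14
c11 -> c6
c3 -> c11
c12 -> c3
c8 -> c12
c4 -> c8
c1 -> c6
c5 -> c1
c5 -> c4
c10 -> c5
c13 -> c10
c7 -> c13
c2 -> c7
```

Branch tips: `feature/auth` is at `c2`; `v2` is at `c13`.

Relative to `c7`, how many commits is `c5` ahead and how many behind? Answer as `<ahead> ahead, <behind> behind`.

0 ahead, 3 behind

Reachable from c5: {c1, c11, c12, c14, c3, c4, c5, c6, c8, c9}.
Reachable from c7: {c1, c10, c11, c12, c13, c14, c3, c4, c5, c6, c7, c8, c9}.
Only in c5's history (ahead): {} — 0.
Only in c7's history (behind): {c10, c13, c7} — 3.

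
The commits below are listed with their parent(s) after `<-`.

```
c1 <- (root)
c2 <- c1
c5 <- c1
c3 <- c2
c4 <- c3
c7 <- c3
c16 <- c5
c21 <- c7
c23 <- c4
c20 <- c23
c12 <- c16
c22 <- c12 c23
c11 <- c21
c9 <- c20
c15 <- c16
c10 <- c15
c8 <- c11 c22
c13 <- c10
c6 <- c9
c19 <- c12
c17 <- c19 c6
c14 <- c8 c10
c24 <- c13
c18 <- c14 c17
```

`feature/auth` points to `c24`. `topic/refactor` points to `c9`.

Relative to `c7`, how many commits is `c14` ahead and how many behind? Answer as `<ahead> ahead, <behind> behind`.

Reachable from c14: {c1, c10, c11, c12, c14, c15, c16, c2, c21, c22, c23, c3, c4, c5, c7, c8}.
Reachable from c7: {c1, c2, c3, c7}.
Only in c14's history (ahead): {c10, c11, c12, c14, c15, c16, c21, c22, c23, c4, c5, c8} — 12.
Only in c7's history (behind): {} — 0.

12 ahead, 0 behind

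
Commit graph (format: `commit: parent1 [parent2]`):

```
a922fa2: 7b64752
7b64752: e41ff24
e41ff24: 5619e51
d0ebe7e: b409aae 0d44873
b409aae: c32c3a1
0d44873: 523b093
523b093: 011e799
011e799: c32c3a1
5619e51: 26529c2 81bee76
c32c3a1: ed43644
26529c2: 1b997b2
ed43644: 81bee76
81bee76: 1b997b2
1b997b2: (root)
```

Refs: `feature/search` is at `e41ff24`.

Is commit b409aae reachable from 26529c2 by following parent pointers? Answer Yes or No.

Ancestors of 26529c2: {1b997b2, 26529c2}.
b409aae is not in that set, so it is not an ancestor of 26529c2.

No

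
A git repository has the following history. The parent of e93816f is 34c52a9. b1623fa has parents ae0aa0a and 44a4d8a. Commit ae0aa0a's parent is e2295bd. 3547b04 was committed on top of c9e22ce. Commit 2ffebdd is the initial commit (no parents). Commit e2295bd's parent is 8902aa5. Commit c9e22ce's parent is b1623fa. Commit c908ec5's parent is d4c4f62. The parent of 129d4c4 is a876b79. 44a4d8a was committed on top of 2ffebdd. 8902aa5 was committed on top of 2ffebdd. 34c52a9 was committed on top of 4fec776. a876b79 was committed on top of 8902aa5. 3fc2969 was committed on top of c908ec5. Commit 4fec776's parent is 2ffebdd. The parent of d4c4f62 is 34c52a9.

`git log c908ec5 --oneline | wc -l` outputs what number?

Walking parent pointers from c908ec5: reachable set = {2ffebdd, 34c52a9, 4fec776, c908ec5, d4c4f62}.
That is 5 commits.

5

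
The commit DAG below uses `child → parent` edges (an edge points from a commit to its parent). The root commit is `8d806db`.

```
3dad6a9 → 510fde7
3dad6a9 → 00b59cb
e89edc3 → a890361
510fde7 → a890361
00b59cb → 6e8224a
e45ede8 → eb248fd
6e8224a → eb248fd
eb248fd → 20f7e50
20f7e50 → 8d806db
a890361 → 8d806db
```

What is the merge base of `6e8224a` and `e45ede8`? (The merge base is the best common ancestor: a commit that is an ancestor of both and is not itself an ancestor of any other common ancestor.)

Ancestors of 6e8224a: {20f7e50, 6e8224a, 8d806db, eb248fd}.
Ancestors of e45ede8: {20f7e50, 8d806db, e45ede8, eb248fd}.
Common ancestors: {20f7e50, 8d806db, eb248fd}.
Among these, eb248fd is not an ancestor of any other common ancestor — it is the merge base.

eb248fd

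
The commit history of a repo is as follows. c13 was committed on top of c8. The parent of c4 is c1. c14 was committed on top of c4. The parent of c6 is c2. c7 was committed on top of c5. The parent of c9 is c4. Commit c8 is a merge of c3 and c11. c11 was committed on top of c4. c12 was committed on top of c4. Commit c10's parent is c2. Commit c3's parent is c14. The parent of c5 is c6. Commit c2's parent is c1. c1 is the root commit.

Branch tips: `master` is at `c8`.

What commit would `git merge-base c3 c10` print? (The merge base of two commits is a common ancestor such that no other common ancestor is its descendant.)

Ancestors of c3: {c1, c14, c3, c4}.
Ancestors of c10: {c1, c10, c2}.
Common ancestors: {c1}.
The only common ancestor is c1, so it is the merge base.

c1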